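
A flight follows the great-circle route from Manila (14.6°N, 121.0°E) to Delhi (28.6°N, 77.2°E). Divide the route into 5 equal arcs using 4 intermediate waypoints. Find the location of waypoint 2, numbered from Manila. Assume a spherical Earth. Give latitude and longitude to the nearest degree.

Write both endpoints as unit vectors p₁, p₂ with components (cos φ cos λ, cos φ sin λ, sin φ).
The central angle between the endpoints is δ = arccos(p₁·p₂) ≈ 0.747 rad (42.8°).
Interpolate at f = 2/5 with slerp weights a = sin((1−f)δ)/sin δ ≈ 0.638, b = sin(fδ)/sin δ ≈ 0.433.
p = a·p₁ + b·p₂ ≈ (-0.234, 0.900, 0.368); φ = arcsin(p_z) ≈ 21.60°, λ = atan2(p_y, p_x) ≈ 104.55°.

≈ 22°N, 105°E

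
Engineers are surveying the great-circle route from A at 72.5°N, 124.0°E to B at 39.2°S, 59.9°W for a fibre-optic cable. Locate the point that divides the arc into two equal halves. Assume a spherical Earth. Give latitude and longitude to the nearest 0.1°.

≈ 34.1°N, 62.4°W

Convert each endpoint to a unit vector on the sphere (x = cos φ cos λ, y = cos φ sin λ, z = sin φ).
The central angle between the endpoints is δ = arccos(p₁·p₂) ≈ 2.559 rad (146.6°).
Interpolate at f = 1/2 with slerp weights a = sin((1−f)δ)/sin δ ≈ 1.742, b = sin(fδ)/sin δ ≈ 1.742.
p = a·p₁ + b·p₂ ≈ (0.384, -0.734, 0.560); φ = arcsin(p_z) ≈ 34.09°, λ = atan2(p_y, p_x) ≈ -62.37°.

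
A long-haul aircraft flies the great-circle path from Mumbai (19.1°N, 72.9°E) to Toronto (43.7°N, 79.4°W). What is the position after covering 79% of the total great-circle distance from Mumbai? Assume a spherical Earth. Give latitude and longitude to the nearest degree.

Write both endpoints as unit vectors p₁, p₂ with components (cos φ cos λ, cos φ sin λ, sin φ).
The central angle between the endpoints is δ = arccos(p₁·p₂) ≈ 1.959 rad (112.3°).
Interpolate at f = 0.79 with slerp weights a = sin((1−f)δ)/sin δ ≈ 0.432, b = sin(fδ)/sin δ ≈ 1.080.
p = a·p₁ + b·p₂ ≈ (0.264, -0.377, 0.888); φ = arcsin(p_z) ≈ 62.59°, λ = atan2(p_y, p_x) ≈ -55.05°.

≈ 63°N, 55°W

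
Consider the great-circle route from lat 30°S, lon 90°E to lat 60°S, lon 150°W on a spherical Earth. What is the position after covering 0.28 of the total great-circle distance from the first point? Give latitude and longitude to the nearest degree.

≈ lat 49°S, lon 104°E

From cos δ = sin φ₁ sin φ₂ + cos φ₁ cos φ₂ cos Δλ, the central angle is δ ≈ 1.353 rad (77.5°).
Interpolate at f = 0.28 with slerp weights a = sin((1−f)δ)/sin δ ≈ 0.847, b = sin(fδ)/sin δ ≈ 0.379.
p = a·p₁ + b·p₂ ≈ (-0.164, 0.639, -0.752); φ = arcsin(p_z) ≈ -48.72°, λ = atan2(p_y, p_x) ≈ 104.39°.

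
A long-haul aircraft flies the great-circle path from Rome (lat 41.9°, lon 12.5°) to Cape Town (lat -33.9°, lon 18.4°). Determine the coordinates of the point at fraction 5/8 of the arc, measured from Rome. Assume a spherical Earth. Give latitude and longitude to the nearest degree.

≈ lat -5°, lon 16°

The haversine formula gives a central angle δ ≈ 1.326 rad (76.0°) between the endpoints.
Interpolate at f = 5/8 with slerp weights a = sin((1−f)δ)/sin δ ≈ 0.492, b = sin(fδ)/sin δ ≈ 0.760.
p = a·p₁ + b·p₂ ≈ (0.956, 0.278, -0.095); φ = arcsin(p_z) ≈ -5.47°, λ = atan2(p_y, p_x) ≈ 16.23°.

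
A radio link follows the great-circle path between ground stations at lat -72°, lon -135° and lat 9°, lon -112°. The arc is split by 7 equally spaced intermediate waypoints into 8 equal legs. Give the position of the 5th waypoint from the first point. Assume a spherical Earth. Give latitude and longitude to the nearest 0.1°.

≈ lat -21.7°, lon -115.9°

Convert each endpoint to a unit vector on the sphere (x = cos φ cos λ, y = cos φ sin λ, z = sin φ).
The central angle between the endpoints is δ = arccos(p₁·p₂) ≈ 1.438 rad (82.4°).
Interpolate at f = 5/8 with slerp weights a = sin((1−f)δ)/sin δ ≈ 0.518, b = sin(fδ)/sin δ ≈ 0.790.
p = a·p₁ + b·p₂ ≈ (-0.405, -0.836, -0.369); φ = arcsin(p_z) ≈ -21.67°, λ = atan2(p_y, p_x) ≈ -115.86°.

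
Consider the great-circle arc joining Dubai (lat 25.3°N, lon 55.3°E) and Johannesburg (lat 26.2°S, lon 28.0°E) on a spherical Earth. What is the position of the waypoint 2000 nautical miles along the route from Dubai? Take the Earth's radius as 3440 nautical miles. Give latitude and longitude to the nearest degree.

From cos δ = sin φ₁ sin φ₂ + cos φ₁ cos φ₂ cos Δλ, the central angle is δ ≈ 1.010 rad (57.8°). The total great-circle distance is δ·R ≈ 1.010 × 3440 ≈ 3473 nmi, so the target fraction is f = 2000/3473 ≈ 0.576.
Interpolate at f ≈ 0.576 with slerp weights a = sin((1−f)δ)/sin δ ≈ 0.491, b = sin(fδ)/sin δ ≈ 0.649.
p = a·p₁ + b·p₂ ≈ (0.766, 0.638, -0.077); φ = arcsin(p_z) ≈ -4.40°, λ = atan2(p_y, p_x) ≈ 39.77°.

≈ lat 4°S, lon 40°E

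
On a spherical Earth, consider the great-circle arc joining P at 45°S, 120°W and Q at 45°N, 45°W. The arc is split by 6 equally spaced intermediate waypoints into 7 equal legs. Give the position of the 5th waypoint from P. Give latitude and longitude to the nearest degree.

≈ 20°N, 69°W

Write both endpoints as unit vectors p₁, p₂ with components (cos φ cos λ, cos φ sin λ, sin φ).
The central angle between the endpoints is δ = arccos(p₁·p₂) ≈ 1.950 rad (111.8°).
Interpolate at f = 5/7 with slerp weights a = sin((1−f)δ)/sin δ ≈ 0.569, b = sin(fδ)/sin δ ≈ 1.060.
p = a·p₁ + b·p₂ ≈ (0.329, -0.879, 0.347); φ = arcsin(p_z) ≈ 20.29°, λ = atan2(p_y, p_x) ≈ -69.50°.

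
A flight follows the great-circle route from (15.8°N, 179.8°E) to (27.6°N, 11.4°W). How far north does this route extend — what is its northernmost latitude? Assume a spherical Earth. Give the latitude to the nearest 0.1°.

≈ 76.4°N

The great circle lies in the plane with unit normal n̂ = (p₁ × p₂)/|p₁ × p₂|.
Here n̂_z ≈ +0.235; the vertex latitude is φ_max = arccos|n̂_z| ≈ 76.4°.
Check via Clairaut: cos φ_max = |cos φ₁| · sin C = cos(15.8°)·sin(14.2°) ≈ 0.235, again giving ≈ 76.4°.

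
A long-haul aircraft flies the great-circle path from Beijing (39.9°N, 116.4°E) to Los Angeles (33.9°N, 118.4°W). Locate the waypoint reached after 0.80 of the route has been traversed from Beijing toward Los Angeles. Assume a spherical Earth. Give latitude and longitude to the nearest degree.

Convert each endpoint to a unit vector on the sphere (x = cos φ cos λ, y = cos φ sin λ, z = sin φ).
The central angle between the endpoints is δ = arccos(p₁·p₂) ≈ 1.580 rad (90.5°).
Interpolate at f = 0.80 with slerp weights a = sin((1−f)δ)/sin δ ≈ 0.311, b = sin(fδ)/sin δ ≈ 0.953.
p = a·p₁ + b·p₂ ≈ (-0.482, -0.483, 0.731); φ = arcsin(p_z) ≈ 46.98°, λ = atan2(p_y, p_x) ≈ -134.99°.

≈ 47°N, 135°W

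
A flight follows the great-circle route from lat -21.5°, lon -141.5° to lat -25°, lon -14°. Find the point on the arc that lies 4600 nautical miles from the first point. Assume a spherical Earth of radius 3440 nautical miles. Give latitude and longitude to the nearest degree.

From cos δ = sin φ₁ sin φ₂ + cos φ₁ cos φ₂ cos Δλ, the central angle is δ ≈ 1.937 rad (111.0°). The total great-circle distance is δ·R ≈ 1.937 × 3440 ≈ 6665 nmi, so the target fraction is f = 4600/6665 ≈ 0.690.
Interpolate at f ≈ 0.690 with slerp weights a = sin((1−f)δ)/sin δ ≈ 0.605, b = sin(fδ)/sin δ ≈ 1.042.
p = a·p₁ + b·p₂ ≈ (0.476, -0.579, -0.662); φ = arcsin(p_z) ≈ -41.46°, λ = atan2(p_y, p_x) ≈ -50.58°.

≈ lat -41°, lon -51°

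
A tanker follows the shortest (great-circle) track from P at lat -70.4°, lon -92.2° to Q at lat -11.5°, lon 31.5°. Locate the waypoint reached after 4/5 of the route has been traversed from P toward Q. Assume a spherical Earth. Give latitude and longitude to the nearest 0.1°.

≈ lat -28.7°, lon 25.9°

Convert each endpoint to a unit vector on the sphere (x = cos φ cos λ, y = cos φ sin λ, z = sin φ).
The central angle between the endpoints is δ = arccos(p₁·p₂) ≈ 1.565 rad (89.7°).
Interpolate at f = 4/5 with slerp weights a = sin((1−f)δ)/sin δ ≈ 0.308, b = sin(fδ)/sin δ ≈ 0.950.
p = a·p₁ + b·p₂ ≈ (0.790, 0.383, -0.479); φ = arcsin(p_z) ≈ -28.65°, λ = atan2(p_y, p_x) ≈ 25.88°.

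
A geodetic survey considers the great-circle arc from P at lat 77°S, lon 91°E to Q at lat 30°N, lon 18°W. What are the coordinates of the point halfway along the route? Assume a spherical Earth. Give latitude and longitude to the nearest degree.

Convert each endpoint to a unit vector on the sphere (x = cos φ cos λ, y = cos φ sin λ, z = sin φ).
The central angle between the endpoints is δ = arccos(p₁·p₂) ≈ 2.154 rad (123.4°).
Interpolate at f = 1/2 with slerp weights a = sin((1−f)δ)/sin δ ≈ 1.055, b = sin(fδ)/sin δ ≈ 1.055.
p = a·p₁ + b·p₂ ≈ (0.865, -0.045, -0.500); φ = arcsin(p_z) ≈ -30.02°, λ = atan2(p_y, p_x) ≈ -2.98°.

≈ lat 30°S, lon 3°W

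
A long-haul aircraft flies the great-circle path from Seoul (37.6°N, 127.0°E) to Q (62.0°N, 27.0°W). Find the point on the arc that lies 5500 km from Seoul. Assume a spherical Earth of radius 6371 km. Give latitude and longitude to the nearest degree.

The haversine formula gives a central angle δ ≈ 1.365 rad (78.2°) between the endpoints. The total great-circle distance is δ·R ≈ 1.365 × 6371 ≈ 8696 km, so the target fraction is f = 5500/8696 ≈ 0.632.
Interpolate at f ≈ 0.632 with slerp weights a = sin((1−f)δ)/sin δ ≈ 0.491, b = sin(fδ)/sin δ ≈ 0.776.
p = a·p₁ + b·p₂ ≈ (0.091, 0.145, 0.985); φ = arcsin(p_z) ≈ 80.14°, λ = atan2(p_y, p_x) ≈ 58.09°.

≈ (80°N, 58°E)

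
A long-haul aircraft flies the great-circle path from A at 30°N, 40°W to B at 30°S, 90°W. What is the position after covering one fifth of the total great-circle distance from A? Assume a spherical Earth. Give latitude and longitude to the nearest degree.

Write both endpoints as unit vectors p₁, p₂ with components (cos φ cos λ, cos φ sin λ, sin φ).
The central angle between the endpoints is δ = arccos(p₁·p₂) ≈ 1.337 rad (76.6°).
Interpolate at f = 1/5 with slerp weights a = sin((1−f)δ)/sin δ ≈ 0.901, b = sin(fδ)/sin δ ≈ 0.272.
p = a·p₁ + b·p₂ ≈ (0.598, -0.737, 0.315); φ = arcsin(p_z) ≈ 18.36°, λ = atan2(p_y, p_x) ≈ -50.94°.

≈ 18°N, 51°W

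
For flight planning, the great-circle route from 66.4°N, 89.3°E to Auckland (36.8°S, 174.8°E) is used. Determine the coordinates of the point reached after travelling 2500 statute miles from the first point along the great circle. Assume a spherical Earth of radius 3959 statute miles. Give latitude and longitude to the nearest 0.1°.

≈ 41.1°N, 136.5°E

Convert each endpoint to a unit vector on the sphere (x = cos φ cos λ, y = cos φ sin λ, z = sin φ).
The central angle between the endpoints is δ = arccos(p₁·p₂) ≈ 2.122 rad (121.6°). The total great-circle distance is δ·R ≈ 2.122 × 3959 ≈ 8401 mi, so the target fraction is f = 2500/8401 ≈ 0.298.
Interpolate at f ≈ 0.298 with slerp weights a = sin((1−f)δ)/sin δ ≈ 1.170, b = sin(fδ)/sin δ ≈ 0.693.
p = a·p₁ + b·p₂ ≈ (-0.547, 0.519, 0.657); φ = arcsin(p_z) ≈ 41.08°, λ = atan2(p_y, p_x) ≈ 136.51°.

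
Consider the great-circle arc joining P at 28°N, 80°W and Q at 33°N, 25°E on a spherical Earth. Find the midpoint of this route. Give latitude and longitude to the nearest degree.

≈ 44°N, 29°W

The haversine formula gives a central angle δ ≈ 1.507 rad (86.3°) between the endpoints.
Interpolate at f = 1/2 with slerp weights a = sin((1−f)δ)/sin δ ≈ 0.685, b = sin(fδ)/sin δ ≈ 0.685.
p = a·p₁ + b·p₂ ≈ (0.626, -0.353, 0.695); φ = arcsin(p_z) ≈ 44.04°, λ = atan2(p_y, p_x) ≈ -29.42°.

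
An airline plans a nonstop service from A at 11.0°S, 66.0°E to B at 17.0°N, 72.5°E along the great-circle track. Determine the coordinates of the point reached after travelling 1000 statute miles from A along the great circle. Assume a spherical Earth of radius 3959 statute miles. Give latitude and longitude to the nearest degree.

≈ 3°N, 69°E

Convert each endpoint to a unit vector on the sphere (x = cos φ cos λ, y = cos φ sin λ, z = sin φ).
The central angle between the endpoints is δ = arccos(p₁·p₂) ≈ 0.501 rad (28.7°). The total great-circle distance is δ·R ≈ 0.501 × 3959 ≈ 1985 mi, so the target fraction is f = 1000/1985 ≈ 0.504.
Interpolate at f ≈ 0.504 with slerp weights a = sin((1−f)δ)/sin δ ≈ 0.512, b = sin(fδ)/sin δ ≈ 0.520.
p = a·p₁ + b·p₂ ≈ (0.354, 0.934, 0.054); φ = arcsin(p_z) ≈ 3.11°, λ = atan2(p_y, p_x) ≈ 69.23°.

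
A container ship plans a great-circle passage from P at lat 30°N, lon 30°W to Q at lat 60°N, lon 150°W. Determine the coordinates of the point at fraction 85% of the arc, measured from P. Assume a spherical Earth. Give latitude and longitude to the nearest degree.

Convert each endpoint to a unit vector on the sphere (x = cos φ cos λ, y = cos φ sin λ, z = sin φ).
The central angle between the endpoints is δ = arccos(p₁·p₂) ≈ 1.353 rad (77.5°).
Interpolate at f = 0.85 with slerp weights a = sin((1−f)δ)/sin δ ≈ 0.206, b = sin(fδ)/sin δ ≈ 0.935.
p = a·p₁ + b·p₂ ≈ (-0.250, -0.323, 0.913); φ = arcsin(p_z) ≈ 65.89°, λ = atan2(p_y, p_x) ≈ -127.73°.

≈ lat 66°N, lon 128°W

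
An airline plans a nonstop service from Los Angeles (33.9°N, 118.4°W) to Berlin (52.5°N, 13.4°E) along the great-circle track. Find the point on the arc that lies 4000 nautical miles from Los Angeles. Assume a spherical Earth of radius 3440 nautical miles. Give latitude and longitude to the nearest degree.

Write both endpoints as unit vectors p₁, p₂ with components (cos φ cos λ, cos φ sin λ, sin φ).
The central angle between the endpoints is δ = arccos(p₁·p₂) ≈ 1.465 rad (83.9°). The total great-circle distance is δ·R ≈ 1.465 × 3440 ≈ 5039 nmi, so the target fraction is f = 4000/5039 ≈ 0.794.
Interpolate at f ≈ 0.794 with slerp weights a = sin((1−f)δ)/sin δ ≈ 0.299, b = sin(fδ)/sin δ ≈ 0.923.
p = a·p₁ + b·p₂ ≈ (0.429, -0.088, 0.899); φ = arcsin(p_z) ≈ 64.05°, λ = atan2(p_y, p_x) ≈ -11.63°.

≈ 64°N, 12°W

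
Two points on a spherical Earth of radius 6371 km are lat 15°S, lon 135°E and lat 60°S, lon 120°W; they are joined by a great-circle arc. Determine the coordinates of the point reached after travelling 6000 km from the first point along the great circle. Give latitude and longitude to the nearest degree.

≈ lat 57°S, lon 179°W

Write both endpoints as unit vectors p₁, p₂ with components (cos φ cos λ, cos φ sin λ, sin φ).
The central angle between the endpoints is δ = arccos(p₁·p₂) ≈ 1.471 rad (84.3°). The total great-circle distance is δ·R ≈ 1.471 × 6371 ≈ 9375 km, so the target fraction is f = 6000/9375 ≈ 0.640.
Interpolate at f ≈ 0.640 with slerp weights a = sin((1−f)δ)/sin δ ≈ 0.508, b = sin(fδ)/sin δ ≈ 0.813.
p = a·p₁ + b·p₂ ≈ (-0.550, -0.005, -0.835); φ = arcsin(p_z) ≈ -56.63°, λ = atan2(p_y, p_x) ≈ -179.48°.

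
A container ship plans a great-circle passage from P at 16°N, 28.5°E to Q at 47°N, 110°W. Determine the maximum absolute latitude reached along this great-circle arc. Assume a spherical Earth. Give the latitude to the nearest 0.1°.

≈ 63.0°N

The great circle lies in the plane with unit normal n̂ = (p₁ × p₂)/|p₁ × p₂|.
Here n̂_z ≈ -0.454; the vertex latitude is φ_max = arccos|n̂_z| ≈ 63.0°.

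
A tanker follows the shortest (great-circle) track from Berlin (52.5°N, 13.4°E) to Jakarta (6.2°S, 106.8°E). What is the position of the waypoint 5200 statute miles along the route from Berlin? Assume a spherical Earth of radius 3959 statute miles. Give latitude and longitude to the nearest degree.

Convert each endpoint to a unit vector on the sphere (x = cos φ cos λ, y = cos φ sin λ, z = sin φ).
The central angle between the endpoints is δ = arccos(p₁·p₂) ≈ 1.693 rad (97.0°). The total great-circle distance is δ·R ≈ 1.693 × 3959 ≈ 6701 mi, so the target fraction is f = 5200/6701 ≈ 0.776.
Interpolate at f ≈ 0.776 with slerp weights a = sin((1−f)δ)/sin δ ≈ 0.373, b = sin(fδ)/sin δ ≈ 0.974.
p = a·p₁ + b·p₂ ≈ (-0.059, 0.980, 0.191); φ = arcsin(p_z) ≈ 10.99°, λ = atan2(p_y, p_x) ≈ 93.45°.

≈ 11°N, 93°E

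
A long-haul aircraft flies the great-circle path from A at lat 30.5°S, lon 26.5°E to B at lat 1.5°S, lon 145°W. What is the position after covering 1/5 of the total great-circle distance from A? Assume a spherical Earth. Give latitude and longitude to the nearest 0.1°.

The haversine formula gives a central angle δ ≈ 2.565 rad (147.0°) between the endpoints.
Interpolate at f = 1/5 with slerp weights a = sin((1−f)δ)/sin δ ≈ 1.627, b = sin(fδ)/sin δ ≈ 0.901.
p = a·p₁ + b·p₂ ≈ (0.517, 0.109, -0.849); φ = arcsin(p_z) ≈ -58.13°, λ = atan2(p_y, p_x) ≈ 11.89°.

≈ lat 58.1°S, lon 11.9°E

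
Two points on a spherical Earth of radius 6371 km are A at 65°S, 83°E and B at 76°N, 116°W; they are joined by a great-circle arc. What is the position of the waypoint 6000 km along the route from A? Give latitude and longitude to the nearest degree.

≈ 12°S, 100°E

The haversine formula gives a central angle δ ≈ 2.922 rad (167.4°) between the endpoints. The total great-circle distance is δ·R ≈ 2.922 × 6371 ≈ 18618 km, so the target fraction is f = 6000/18618 ≈ 0.322.
Interpolate at f ≈ 0.322 with slerp weights a = sin((1−f)δ)/sin δ ≈ 4.217, b = sin(fδ)/sin δ ≈ 3.717.
p = a·p₁ + b·p₂ ≈ (-0.177, 0.960, -0.215); φ = arcsin(p_z) ≈ -12.40°, λ = atan2(p_y, p_x) ≈ 100.44°.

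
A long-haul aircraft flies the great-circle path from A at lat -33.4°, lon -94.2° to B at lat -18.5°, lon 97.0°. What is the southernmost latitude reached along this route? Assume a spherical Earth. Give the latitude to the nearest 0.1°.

≈ -78.9°

The great circle lies in the plane with unit normal n̂ = (p₁ × p₂)/|p₁ × p₂|.
Here n̂_z ≈ -0.193; the vertex latitude is φ_max = arccos|n̂_z| ≈ 78.9°.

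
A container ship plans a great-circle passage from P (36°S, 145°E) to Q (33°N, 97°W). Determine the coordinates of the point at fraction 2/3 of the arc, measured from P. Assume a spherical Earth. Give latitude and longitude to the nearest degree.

≈ (11°N, 137°W)

Write both endpoints as unit vectors p₁, p₂ with components (cos φ cos λ, cos φ sin λ, sin φ).
The central angle between the endpoints is δ = arccos(p₁·p₂) ≈ 2.264 rad (129.7°).
Interpolate at f = 2/3 with slerp weights a = sin((1−f)δ)/sin δ ≈ 0.890, b = sin(fδ)/sin δ ≈ 1.297.
p = a·p₁ + b·p₂ ≈ (-0.722, -0.667, 0.183); φ = arcsin(p_z) ≈ 10.56°, λ = atan2(p_y, p_x) ≈ -137.30°.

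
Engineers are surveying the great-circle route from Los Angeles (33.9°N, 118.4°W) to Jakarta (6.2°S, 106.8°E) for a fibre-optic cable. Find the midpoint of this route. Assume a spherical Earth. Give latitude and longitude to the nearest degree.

Convert each endpoint to a unit vector on the sphere (x = cos φ cos λ, y = cos φ sin λ, z = sin φ).
The central angle between the endpoints is δ = arccos(p₁·p₂) ≈ 2.267 rad (129.9°).
Interpolate at f = 1/2 with slerp weights a = sin((1−f)δ)/sin δ ≈ 1.181, b = sin(fδ)/sin δ ≈ 1.181.
p = a·p₁ + b·p₂ ≈ (-0.806, 0.262, 0.531); φ = arcsin(p_z) ≈ 32.09°, λ = atan2(p_y, p_x) ≈ 162.00°.

≈ 32°N, 162°E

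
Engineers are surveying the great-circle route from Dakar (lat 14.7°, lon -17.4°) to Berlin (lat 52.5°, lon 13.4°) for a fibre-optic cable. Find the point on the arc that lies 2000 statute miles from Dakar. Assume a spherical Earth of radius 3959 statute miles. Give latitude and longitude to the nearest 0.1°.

≈ lat 40.0°, lon -1.2°

Convert each endpoint to a unit vector on the sphere (x = cos φ cos λ, y = cos φ sin λ, z = sin φ).
The central angle between the endpoints is δ = arccos(p₁·p₂) ≈ 0.785 rad (45.0°). The total great-circle distance is δ·R ≈ 0.785 × 3959 ≈ 3109 mi, so the target fraction is f = 2000/3109 ≈ 0.643.
Interpolate at f ≈ 0.643 with slerp weights a = sin((1−f)δ)/sin δ ≈ 0.391, b = sin(fδ)/sin δ ≈ 0.684.
p = a·p₁ + b·p₂ ≈ (0.766, -0.017, 0.642); φ = arcsin(p_z) ≈ 39.96°, λ = atan2(p_y, p_x) ≈ -1.24°.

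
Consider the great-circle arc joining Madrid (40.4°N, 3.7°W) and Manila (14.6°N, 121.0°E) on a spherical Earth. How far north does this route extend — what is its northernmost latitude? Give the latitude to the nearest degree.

The great circle lies in the plane with unit normal n̂ = (p₁ × p₂)/|p₁ × p₂|.
Here n̂_z ≈ +0.627; the vertex latitude is φ_max = arccos|n̂_z| ≈ 51.2°.
Check via Clairaut: cos φ_max = |cos φ₁| · sin C = cos(40.4°)·sin(55.4°) ≈ 0.627, again giving ≈ 51.2°.

≈ 51°N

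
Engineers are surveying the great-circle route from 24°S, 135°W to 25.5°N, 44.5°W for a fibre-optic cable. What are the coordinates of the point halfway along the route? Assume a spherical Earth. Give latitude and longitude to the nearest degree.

Convert each endpoint to a unit vector on the sphere (x = cos φ cos λ, y = cos φ sin λ, z = sin φ).
The central angle between the endpoints is δ = arccos(p₁·p₂) ≈ 1.754 rad (100.5°).
Interpolate at f = 1/2 with slerp weights a = sin((1−f)δ)/sin δ ≈ 0.782, b = sin(fδ)/sin δ ≈ 0.782.
p = a·p₁ + b·p₂ ≈ (-0.002, -1.000, 0.019); φ = arcsin(p_z) ≈ 1.07°, λ = atan2(p_y, p_x) ≈ -90.10°.

≈ 1°N, 90°W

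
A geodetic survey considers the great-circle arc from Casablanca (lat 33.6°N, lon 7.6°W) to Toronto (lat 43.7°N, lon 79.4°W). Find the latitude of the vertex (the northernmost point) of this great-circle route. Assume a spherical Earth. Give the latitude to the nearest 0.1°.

≈ 45.9°N

The great circle lies in the plane with unit normal n̂ = (p₁ × p₂)/|p₁ × p₂|.
Here n̂_z ≈ -0.696; the vertex latitude is φ_max = arccos|n̂_z| ≈ 45.9°.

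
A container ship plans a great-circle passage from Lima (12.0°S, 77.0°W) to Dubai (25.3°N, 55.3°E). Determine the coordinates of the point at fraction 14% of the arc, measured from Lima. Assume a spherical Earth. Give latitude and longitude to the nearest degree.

≈ 4°S, 60°W

From cos δ = sin φ₁ sin φ₂ + cos φ₁ cos φ₂ cos Δλ, the central angle is δ ≈ 2.324 rad (133.2°).
Interpolate at f = 0.14 with slerp weights a = sin((1−f)δ)/sin δ ≈ 1.247, b = sin(fδ)/sin δ ≈ 0.438.
p = a·p₁ + b·p₂ ≈ (0.500, -0.863, -0.072); φ = arcsin(p_z) ≈ -4.13°, λ = atan2(p_y, p_x) ≈ -59.92°.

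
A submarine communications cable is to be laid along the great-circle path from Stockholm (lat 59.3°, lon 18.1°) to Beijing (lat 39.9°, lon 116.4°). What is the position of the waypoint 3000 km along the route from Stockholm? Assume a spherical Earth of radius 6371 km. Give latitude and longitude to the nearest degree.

Write both endpoints as unit vectors p₁, p₂ with components (cos φ cos λ, cos φ sin λ, sin φ).
The central angle between the endpoints is δ = arccos(p₁·p₂) ≈ 1.053 rad (60.3°). The total great-circle distance is δ·R ≈ 1.053 × 6371 ≈ 6708 km, so the target fraction is f = 3000/6708 ≈ 0.447.
Interpolate at f ≈ 0.447 with slerp weights a = sin((1−f)δ)/sin δ ≈ 0.633, b = sin(fδ)/sin δ ≈ 0.522.
p = a·p₁ + b·p₂ ≈ (0.129, 0.459, 0.879); φ = arcsin(p_z) ≈ 61.52°, λ = atan2(p_y, p_x) ≈ 74.31°.

≈ lat 62°, lon 74°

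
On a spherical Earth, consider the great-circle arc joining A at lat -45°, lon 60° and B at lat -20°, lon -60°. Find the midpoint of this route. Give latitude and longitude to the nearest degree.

≈ lat -51°, lon -14°

The haversine formula gives a central angle δ ≈ 1.661 rad (95.2°) between the endpoints.
Interpolate at f = 1/2 with slerp weights a = sin((1−f)δ)/sin δ ≈ 0.741, b = sin(fδ)/sin δ ≈ 0.741.
p = a·p₁ + b·p₂ ≈ (0.610, -0.149, -0.778); φ = arcsin(p_z) ≈ -51.06°, λ = atan2(p_y, p_x) ≈ -13.75°.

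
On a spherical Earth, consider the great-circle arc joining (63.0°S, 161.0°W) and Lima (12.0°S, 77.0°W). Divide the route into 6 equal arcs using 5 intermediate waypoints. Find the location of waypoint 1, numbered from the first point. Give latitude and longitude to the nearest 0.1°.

Write both endpoints as unit vectors p₁, p₂ with components (cos φ cos λ, cos φ sin λ, sin φ).
The central angle between the endpoints is δ = arccos(p₁·p₂) ≈ 1.337 rad (76.6°).
Interpolate at f = 1/6 with slerp weights a = sin((1−f)δ)/sin δ ≈ 0.923, b = sin(fδ)/sin δ ≈ 0.227.
p = a·p₁ + b·p₂ ≈ (-0.346, -0.353, -0.869); φ = arcsin(p_z) ≈ -60.38°, λ = atan2(p_y, p_x) ≈ -134.44°.

≈ (60.4°S, 134.4°W)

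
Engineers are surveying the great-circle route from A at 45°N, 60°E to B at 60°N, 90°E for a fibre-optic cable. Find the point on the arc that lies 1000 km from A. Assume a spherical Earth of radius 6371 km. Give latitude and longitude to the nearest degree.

≈ 52°N, 69°E

The haversine formula gives a central angle δ ≈ 0.406 rad (23.3°) between the endpoints. The total great-circle distance is δ·R ≈ 0.406 × 6371 ≈ 2589 km, so the target fraction is f = 1000/2589 ≈ 0.386.
Interpolate at f ≈ 0.386 with slerp weights a = sin((1−f)δ)/sin δ ≈ 0.624, b = sin(fδ)/sin δ ≈ 0.395.
p = a·p₁ + b·p₂ ≈ (0.221, 0.580, 0.784); φ = arcsin(p_z) ≈ 51.63°, λ = atan2(p_y, p_x) ≈ 69.16°.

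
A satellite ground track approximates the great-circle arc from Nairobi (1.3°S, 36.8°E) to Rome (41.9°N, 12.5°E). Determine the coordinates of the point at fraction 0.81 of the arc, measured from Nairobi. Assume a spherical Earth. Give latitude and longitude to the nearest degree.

≈ 34°N, 19°E

From cos δ = sin φ₁ sin φ₂ + cos φ₁ cos φ₂ cos Δλ, the central angle is δ ≈ 0.846 rad (48.5°).
Interpolate at f = 0.81 with slerp weights a = sin((1−f)δ)/sin δ ≈ 0.214, b = sin(fδ)/sin δ ≈ 0.845.
p = a·p₁ + b·p₂ ≈ (0.785, 0.264, 0.560); φ = arcsin(p_z) ≈ 34.04°, λ = atan2(p_y, p_x) ≈ 18.59°.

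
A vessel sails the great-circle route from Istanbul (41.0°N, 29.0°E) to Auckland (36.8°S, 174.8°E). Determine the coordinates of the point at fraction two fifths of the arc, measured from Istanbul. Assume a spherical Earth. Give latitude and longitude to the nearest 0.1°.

≈ 16.8°N, 95.3°E

Convert each endpoint to a unit vector on the sphere (x = cos φ cos λ, y = cos φ sin λ, z = sin φ).
The central angle between the endpoints is δ = arccos(p₁·p₂) ≈ 2.674 rad (153.2°).
Interpolate at f = 2/5 with slerp weights a = sin((1−f)δ)/sin δ ≈ 2.219, b = sin(fδ)/sin δ ≈ 1.947.
p = a·p₁ + b·p₂ ≈ (-0.088, 0.953, 0.289); φ = arcsin(p_z) ≈ 16.81°, λ = atan2(p_y, p_x) ≈ 95.28°.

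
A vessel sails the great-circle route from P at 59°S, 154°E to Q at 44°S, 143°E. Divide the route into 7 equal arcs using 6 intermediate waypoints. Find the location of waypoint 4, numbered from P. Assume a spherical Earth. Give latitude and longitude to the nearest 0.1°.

≈ 50.5°S, 146.8°E

Convert each endpoint to a unit vector on the sphere (x = cos φ cos λ, y = cos φ sin λ, z = sin φ).
The central angle between the endpoints is δ = arccos(p₁·p₂) ≈ 0.287 rad (16.4°).
Interpolate at f = 4/7 with slerp weights a = sin((1−f)δ)/sin δ ≈ 0.433, b = sin(fδ)/sin δ ≈ 0.577.
p = a·p₁ + b·p₂ ≈ (-0.532, 0.348, -0.772); φ = arcsin(p_z) ≈ -50.55°, λ = atan2(p_y, p_x) ≈ 146.84°.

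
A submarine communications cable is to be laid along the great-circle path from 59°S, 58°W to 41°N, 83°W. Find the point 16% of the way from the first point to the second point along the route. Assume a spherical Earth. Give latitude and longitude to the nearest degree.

≈ 43°S, 65°W

Convert each endpoint to a unit vector on the sphere (x = cos φ cos λ, y = cos φ sin λ, z = sin φ).
The central angle between the endpoints is δ = arccos(p₁·p₂) ≈ 1.782 rad (102.1°).
Interpolate at f = 0.16 with slerp weights a = sin((1−f)δ)/sin δ ≈ 1.020, b = sin(fδ)/sin δ ≈ 0.288.
p = a·p₁ + b·p₂ ≈ (0.305, -0.661, -0.686); φ = arcsin(p_z) ≈ -43.28°, λ = atan2(p_y, p_x) ≈ -65.24°.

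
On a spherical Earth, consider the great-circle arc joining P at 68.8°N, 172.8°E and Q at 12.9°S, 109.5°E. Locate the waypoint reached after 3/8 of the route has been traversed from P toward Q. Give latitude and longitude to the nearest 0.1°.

≈ 41.6°N, 131.0°E

Write both endpoints as unit vectors p₁, p₂ with components (cos φ cos λ, cos φ sin λ, sin φ).
The central angle between the endpoints is δ = arccos(p₁·p₂) ≈ 1.621 rad (92.9°).
Interpolate at f = 3/8 with slerp weights a = sin((1−f)δ)/sin δ ≈ 0.849, b = sin(fδ)/sin δ ≈ 0.572.
p = a·p₁ + b·p₂ ≈ (-0.491, 0.564, 0.664); φ = arcsin(p_z) ≈ 41.63°, λ = atan2(p_y, p_x) ≈ 131.04°.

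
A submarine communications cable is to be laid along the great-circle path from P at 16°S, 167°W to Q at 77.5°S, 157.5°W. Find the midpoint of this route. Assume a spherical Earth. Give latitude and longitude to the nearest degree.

≈ 47°S, 165°W

The haversine formula gives a central angle δ ≈ 1.077 rad (61.7°) between the endpoints.
Interpolate at f = 1/2 with slerp weights a = sin((1−f)δ)/sin δ ≈ 0.582, b = sin(fδ)/sin δ ≈ 0.582.
p = a·p₁ + b·p₂ ≈ (-0.662, -0.174, -0.729); φ = arcsin(p_z) ≈ -46.81°, λ = atan2(p_y, p_x) ≈ -165.26°.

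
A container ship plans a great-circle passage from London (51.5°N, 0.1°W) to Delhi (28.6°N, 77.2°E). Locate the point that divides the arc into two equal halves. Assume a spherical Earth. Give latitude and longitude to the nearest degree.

The haversine formula gives a central angle δ ≈ 1.053 rad (60.3°) between the endpoints.
Interpolate at f = 1/2 with slerp weights a = sin((1−f)δ)/sin δ ≈ 0.578, b = sin(fδ)/sin δ ≈ 0.578.
p = a·p₁ + b·p₂ ≈ (0.473, 0.495, 0.729); φ = arcsin(p_z) ≈ 46.84°, λ = atan2(p_y, p_x) ≈ 46.30°.

≈ 47°N, 46°E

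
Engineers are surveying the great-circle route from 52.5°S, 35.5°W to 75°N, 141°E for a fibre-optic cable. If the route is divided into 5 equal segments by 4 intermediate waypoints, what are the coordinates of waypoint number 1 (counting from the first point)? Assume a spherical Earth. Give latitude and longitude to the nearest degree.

≈ 21°S, 34°W

Write both endpoints as unit vectors p₁, p₂ with components (cos φ cos λ, cos φ sin λ, sin φ).
The central angle between the endpoints is δ = arccos(p₁·p₂) ≈ 2.748 rad (157.5°).
Interpolate at f = 1/5 with slerp weights a = sin((1−f)δ)/sin δ ≈ 2.111, b = sin(fδ)/sin δ ≈ 1.362.
p = a·p₁ + b·p₂ ≈ (0.772, -0.524, -0.359); φ = arcsin(p_z) ≈ -21.03°, λ = atan2(p_y, p_x) ≈ -34.18°.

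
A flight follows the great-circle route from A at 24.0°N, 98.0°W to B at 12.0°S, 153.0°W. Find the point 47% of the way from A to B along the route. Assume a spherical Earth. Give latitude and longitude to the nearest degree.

From cos δ = sin φ₁ sin φ₂ + cos φ₁ cos φ₂ cos Δλ, the central angle is δ ≈ 1.129 rad (64.7°).
Interpolate at f = 0.47 with slerp weights a = sin((1−f)δ)/sin δ ≈ 0.623, b = sin(fδ)/sin δ ≈ 0.560.
p = a·p₁ + b·p₂ ≈ (-0.567, -0.812, 0.137); φ = arcsin(p_z) ≈ 7.88°, λ = atan2(p_y, p_x) ≈ -124.92°.

≈ 8°N, 125°W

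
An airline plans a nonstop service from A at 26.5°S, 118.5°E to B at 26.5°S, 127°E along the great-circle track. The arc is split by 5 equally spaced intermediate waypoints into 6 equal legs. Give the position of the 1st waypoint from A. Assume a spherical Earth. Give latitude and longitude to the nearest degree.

≈ 27°S, 120°E

From cos δ = sin φ₁ sin φ₂ + cos φ₁ cos φ₂ cos Δλ, the central angle is δ ≈ 0.133 rad (7.6°).
Interpolate at f = 1/6 with slerp weights a = sin((1−f)δ)/sin δ ≈ 0.834, b = sin(fδ)/sin δ ≈ 0.167.
p = a·p₁ + b·p₂ ≈ (-0.446, 0.775, -0.447); φ = arcsin(p_z) ≈ -26.54°, λ = atan2(p_y, p_x) ≈ 119.92°.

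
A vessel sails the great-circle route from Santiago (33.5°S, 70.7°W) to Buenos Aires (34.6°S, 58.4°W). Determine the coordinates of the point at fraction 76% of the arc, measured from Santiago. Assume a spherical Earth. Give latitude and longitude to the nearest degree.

≈ 34°S, 61°W

The haversine formula gives a central angle δ ≈ 0.179 rad (10.2°) between the endpoints.
Interpolate at f = 0.76 with slerp weights a = sin((1−f)δ)/sin δ ≈ 0.241, b = sin(fδ)/sin δ ≈ 0.762.
p = a·p₁ + b·p₂ ≈ (0.395, -0.724, -0.566); φ = arcsin(p_z) ≈ -34.45°, λ = atan2(p_y, p_x) ≈ -61.38°.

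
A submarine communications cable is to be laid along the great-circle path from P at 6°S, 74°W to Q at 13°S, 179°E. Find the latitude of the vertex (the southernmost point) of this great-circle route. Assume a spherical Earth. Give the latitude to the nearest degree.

The great circle lies in the plane with unit normal n̂ = (p₁ × p₂)/|p₁ × p₂|.
Here n̂_z ≈ -0.960; the vertex latitude is φ_max = arccos|n̂_z| ≈ 16.3°.

≈ 16°S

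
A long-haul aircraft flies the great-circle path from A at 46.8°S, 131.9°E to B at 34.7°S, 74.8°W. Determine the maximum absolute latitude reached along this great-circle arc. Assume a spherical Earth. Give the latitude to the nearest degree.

≈ 75°S

The great circle lies in the plane with unit normal n̂ = (p₁ × p₂)/|p₁ × p₂|.
Here n̂_z ≈ +0.254; the vertex latitude is φ_max = arccos|n̂_z| ≈ 75.3°.
Check via Clairaut: cos φ_max = |cos φ₁| · sin C = cos(46.8°)·sin(158.2°) ≈ 0.254, again giving ≈ 75.3°.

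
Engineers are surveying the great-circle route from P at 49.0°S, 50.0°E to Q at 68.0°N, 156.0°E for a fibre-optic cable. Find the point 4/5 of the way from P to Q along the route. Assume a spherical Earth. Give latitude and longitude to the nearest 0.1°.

≈ 51.9°N, 107.5°E

Write both endpoints as unit vectors p₁, p₂ with components (cos φ cos λ, cos φ sin λ, sin φ).
The central angle between the endpoints is δ = arccos(p₁·p₂) ≈ 2.446 rad (140.1°).
Interpolate at f = 4/5 with slerp weights a = sin((1−f)δ)/sin δ ≈ 0.733, b = sin(fδ)/sin δ ≈ 1.445.
p = a·p₁ + b·p₂ ≈ (-0.186, 0.589, 0.787); φ = arcsin(p_z) ≈ 51.89°, λ = atan2(p_y, p_x) ≈ 107.49°.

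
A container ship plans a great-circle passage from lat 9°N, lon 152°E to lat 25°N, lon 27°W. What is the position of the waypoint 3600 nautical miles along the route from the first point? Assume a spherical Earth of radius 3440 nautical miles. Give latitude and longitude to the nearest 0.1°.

≈ lat 68.9°N, lon 148.1°E

Convert each endpoint to a unit vector on the sphere (x = cos φ cos λ, y = cos φ sin λ, z = sin φ).
The central angle between the endpoints is δ = arccos(p₁·p₂) ≈ 2.548 rad (146.0°). The total great-circle distance is δ·R ≈ 2.548 × 3440 ≈ 8765 nmi, so the target fraction is f = 3600/8765 ≈ 0.411.
Interpolate at f ≈ 0.411 with slerp weights a = sin((1−f)δ)/sin δ ≈ 1.783, b = sin(fδ)/sin δ ≈ 1.548.
p = a·p₁ + b·p₂ ≈ (-0.306, 0.190, 0.933); φ = arcsin(p_z) ≈ 68.91°, λ = atan2(p_y, p_x) ≈ 148.10°.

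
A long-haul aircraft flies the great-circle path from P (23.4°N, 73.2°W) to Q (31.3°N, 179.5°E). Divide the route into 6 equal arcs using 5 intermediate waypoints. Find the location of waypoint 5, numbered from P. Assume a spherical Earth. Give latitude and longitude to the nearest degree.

Write both endpoints as unit vectors p₁, p₂ with components (cos φ cos λ, cos φ sin λ, sin φ).
The central angle between the endpoints is δ = arccos(p₁·p₂) ≈ 1.598 rad (91.5°).
Interpolate at f = 5/6 with slerp weights a = sin((1−f)δ)/sin δ ≈ 0.263, b = sin(fδ)/sin δ ≈ 0.972.
p = a·p₁ + b·p₂ ≈ (-0.761, -0.224, 0.609); φ = arcsin(p_z) ≈ 37.55°, λ = atan2(p_y, p_x) ≈ -163.59°.

≈ (38°N, 164°W)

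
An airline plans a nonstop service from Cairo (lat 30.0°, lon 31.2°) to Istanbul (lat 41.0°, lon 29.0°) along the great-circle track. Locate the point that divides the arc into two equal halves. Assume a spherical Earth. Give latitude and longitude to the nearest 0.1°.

Write both endpoints as unit vectors p₁, p₂ with components (cos φ cos λ, cos φ sin λ, sin φ).
The central angle between the endpoints is δ = arccos(p₁·p₂) ≈ 0.194 rad (11.1°).
Interpolate at f = 1/2 with slerp weights a = sin((1−f)δ)/sin δ ≈ 0.502, b = sin(fδ)/sin δ ≈ 0.502.
p = a·p₁ + b·p₂ ≈ (0.704, 0.409, 0.581); φ = arcsin(p_z) ≈ 35.50°, λ = atan2(p_y, p_x) ≈ 30.18°.

≈ lat 35.5°, lon 30.2°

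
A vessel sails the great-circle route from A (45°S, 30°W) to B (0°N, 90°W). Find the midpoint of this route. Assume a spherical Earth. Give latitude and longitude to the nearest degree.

≈ (25°S, 66°W)

Write both endpoints as unit vectors p₁, p₂ with components (cos φ cos λ, cos φ sin λ, sin φ).
The central angle between the endpoints is δ = arccos(p₁·p₂) ≈ 1.209 rad (69.3°).
Interpolate at f = 1/2 with slerp weights a = sin((1−f)δ)/sin δ ≈ 0.608, b = sin(fδ)/sin δ ≈ 0.608.
p = a·p₁ + b·p₂ ≈ (0.372, -0.823, -0.430); φ = arcsin(p_z) ≈ -25.45°, λ = atan2(p_y, p_x) ≈ -65.66°.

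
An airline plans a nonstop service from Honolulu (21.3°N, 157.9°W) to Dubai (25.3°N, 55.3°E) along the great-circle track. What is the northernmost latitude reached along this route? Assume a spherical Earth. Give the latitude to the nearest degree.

≈ 56°N

The great circle lies in the plane with unit normal n̂ = (p₁ × p₂)/|p₁ × p₂|.
Here n̂_z ≈ -0.552; the vertex latitude is φ_max = arccos|n̂_z| ≈ 56.5°.
Check via Clairaut: cos φ_max = |cos φ₁| · sin C = cos(21.3°)·sin(36.3°) ≈ 0.552, again giving ≈ 56.5°.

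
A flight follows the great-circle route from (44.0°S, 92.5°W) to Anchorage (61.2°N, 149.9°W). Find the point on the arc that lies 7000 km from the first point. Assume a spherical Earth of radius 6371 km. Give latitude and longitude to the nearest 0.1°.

≈ (14.9°N, 116.9°W)

From cos δ = sin φ₁ sin φ₂ + cos φ₁ cos φ₂ cos Δλ, the central angle is δ ≈ 2.006 rad (115.0°). The total great-circle distance is δ·R ≈ 2.006 × 6371 ≈ 12783 km, so the target fraction is f = 7000/12783 ≈ 0.548.
Interpolate at f ≈ 0.548 with slerp weights a = sin((1−f)δ)/sin δ ≈ 0.869, b = sin(fδ)/sin δ ≈ 0.982.
p = a·p₁ + b·p₂ ≈ (-0.437, -0.862, 0.257); φ = arcsin(p_z) ≈ 14.89°, λ = atan2(p_y, p_x) ≈ -116.87°.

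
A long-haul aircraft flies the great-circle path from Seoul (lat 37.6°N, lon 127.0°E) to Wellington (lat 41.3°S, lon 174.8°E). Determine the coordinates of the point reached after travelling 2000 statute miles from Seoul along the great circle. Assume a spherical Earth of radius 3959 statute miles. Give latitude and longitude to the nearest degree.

Write both endpoints as unit vectors p₁, p₂ with components (cos φ cos λ, cos φ sin λ, sin φ).
The central angle between the endpoints is δ = arccos(p₁·p₂) ≈ 1.574 rad (90.2°). The total great-circle distance is δ·R ≈ 1.574 × 3959 ≈ 6230 mi, so the target fraction is f = 2000/6230 ≈ 0.321.
Interpolate at f ≈ 0.321 with slerp weights a = sin((1−f)δ)/sin δ ≈ 0.876, b = sin(fδ)/sin δ ≈ 0.484.
p = a·p₁ + b·p₂ ≈ (-0.780, 0.588, 0.215); φ = arcsin(p_z) ≈ 12.44°, λ = atan2(p_y, p_x) ≈ 143.01°.

≈ lat 12°N, lon 143°E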